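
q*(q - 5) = q^2 - 5*q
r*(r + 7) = r^2 + 7*r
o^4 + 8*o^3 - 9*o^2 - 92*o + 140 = (o - 2)^2*(o + 5)*(o + 7)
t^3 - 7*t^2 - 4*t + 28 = (t - 7)*(t - 2)*(t + 2)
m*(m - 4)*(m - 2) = m^3 - 6*m^2 + 8*m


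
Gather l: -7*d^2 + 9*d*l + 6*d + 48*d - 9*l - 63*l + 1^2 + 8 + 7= -7*d^2 + 54*d + l*(9*d - 72) + 16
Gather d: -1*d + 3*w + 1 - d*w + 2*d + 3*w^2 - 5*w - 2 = d*(1 - w) + 3*w^2 - 2*w - 1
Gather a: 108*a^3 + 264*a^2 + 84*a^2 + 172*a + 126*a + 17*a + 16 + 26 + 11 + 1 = 108*a^3 + 348*a^2 + 315*a + 54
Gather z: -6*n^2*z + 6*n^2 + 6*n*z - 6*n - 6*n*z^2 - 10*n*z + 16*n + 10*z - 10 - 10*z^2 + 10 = 6*n^2 + 10*n + z^2*(-6*n - 10) + z*(-6*n^2 - 4*n + 10)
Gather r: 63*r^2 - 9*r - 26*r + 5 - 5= 63*r^2 - 35*r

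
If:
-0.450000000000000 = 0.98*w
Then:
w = -0.46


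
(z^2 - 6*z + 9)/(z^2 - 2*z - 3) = (z - 3)/(z + 1)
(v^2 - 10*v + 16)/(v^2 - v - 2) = (v - 8)/(v + 1)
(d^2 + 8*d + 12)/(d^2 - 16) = (d^2 + 8*d + 12)/(d^2 - 16)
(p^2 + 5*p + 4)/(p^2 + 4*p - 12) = (p^2 + 5*p + 4)/(p^2 + 4*p - 12)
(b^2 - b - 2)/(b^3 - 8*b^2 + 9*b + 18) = (b - 2)/(b^2 - 9*b + 18)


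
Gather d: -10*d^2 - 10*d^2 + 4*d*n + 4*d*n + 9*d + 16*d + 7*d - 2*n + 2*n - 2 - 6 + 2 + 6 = -20*d^2 + d*(8*n + 32)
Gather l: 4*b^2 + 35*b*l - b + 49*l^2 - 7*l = 4*b^2 - b + 49*l^2 + l*(35*b - 7)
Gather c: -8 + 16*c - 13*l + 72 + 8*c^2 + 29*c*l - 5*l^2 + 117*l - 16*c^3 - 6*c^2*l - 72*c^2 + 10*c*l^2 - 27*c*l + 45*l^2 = -16*c^3 + c^2*(-6*l - 64) + c*(10*l^2 + 2*l + 16) + 40*l^2 + 104*l + 64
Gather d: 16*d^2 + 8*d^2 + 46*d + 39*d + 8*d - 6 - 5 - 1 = 24*d^2 + 93*d - 12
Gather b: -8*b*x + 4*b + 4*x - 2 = b*(4 - 8*x) + 4*x - 2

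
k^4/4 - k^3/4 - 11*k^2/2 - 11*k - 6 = (k/2 + 1/2)*(k/2 + 1)*(k - 6)*(k + 2)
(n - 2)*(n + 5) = n^2 + 3*n - 10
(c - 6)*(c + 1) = c^2 - 5*c - 6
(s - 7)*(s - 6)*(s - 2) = s^3 - 15*s^2 + 68*s - 84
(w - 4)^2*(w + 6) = w^3 - 2*w^2 - 32*w + 96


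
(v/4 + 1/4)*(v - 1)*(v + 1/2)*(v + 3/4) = v^4/4 + 5*v^3/16 - 5*v^2/32 - 5*v/16 - 3/32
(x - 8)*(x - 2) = x^2 - 10*x + 16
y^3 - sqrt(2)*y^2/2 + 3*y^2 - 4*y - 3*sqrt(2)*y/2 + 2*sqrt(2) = (y - 1)*(y + 4)*(y - sqrt(2)/2)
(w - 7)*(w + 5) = w^2 - 2*w - 35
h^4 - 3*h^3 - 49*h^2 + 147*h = h*(h - 7)*(h - 3)*(h + 7)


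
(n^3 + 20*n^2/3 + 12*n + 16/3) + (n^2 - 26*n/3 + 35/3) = n^3 + 23*n^2/3 + 10*n/3 + 17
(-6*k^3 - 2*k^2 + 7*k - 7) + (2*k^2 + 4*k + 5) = -6*k^3 + 11*k - 2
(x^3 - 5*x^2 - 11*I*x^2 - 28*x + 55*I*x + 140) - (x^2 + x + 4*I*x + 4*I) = x^3 - 6*x^2 - 11*I*x^2 - 29*x + 51*I*x + 140 - 4*I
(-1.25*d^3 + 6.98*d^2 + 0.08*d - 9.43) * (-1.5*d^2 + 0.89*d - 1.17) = 1.875*d^5 - 11.5825*d^4 + 7.5547*d^3 + 6.0496*d^2 - 8.4863*d + 11.0331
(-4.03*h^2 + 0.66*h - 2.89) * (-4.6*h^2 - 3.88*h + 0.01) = 18.538*h^4 + 12.6004*h^3 + 10.6929*h^2 + 11.2198*h - 0.0289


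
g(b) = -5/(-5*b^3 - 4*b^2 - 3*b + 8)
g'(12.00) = 0.00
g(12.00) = 0.00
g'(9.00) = 0.00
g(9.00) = 0.00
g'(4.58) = -0.01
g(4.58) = 0.01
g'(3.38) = -0.02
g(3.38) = 0.02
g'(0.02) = -0.25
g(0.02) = -0.63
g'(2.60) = -0.05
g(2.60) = 0.04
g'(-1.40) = -0.32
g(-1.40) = -0.28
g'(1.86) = -0.18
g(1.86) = 0.11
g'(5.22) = -0.00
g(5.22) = 0.01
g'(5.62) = -0.00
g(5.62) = 0.00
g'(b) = -5*(15*b^2 + 8*b + 3)/(-5*b^3 - 4*b^2 - 3*b + 8)^2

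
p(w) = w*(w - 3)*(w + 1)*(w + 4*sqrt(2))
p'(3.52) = 192.65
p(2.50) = -35.69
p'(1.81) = -9.13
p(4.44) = 351.18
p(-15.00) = 35317.09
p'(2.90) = 89.83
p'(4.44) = 422.31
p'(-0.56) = 1.80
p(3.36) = 47.55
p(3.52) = 75.92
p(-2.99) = -95.05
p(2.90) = -9.68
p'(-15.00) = -10619.18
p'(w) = w*(w - 3)*(w + 1) + w*(w - 3)*(w + 4*sqrt(2)) + w*(w + 1)*(w + 4*sqrt(2)) + (w - 3)*(w + 1)*(w + 4*sqrt(2)) = 4*w^3 - 6*w^2 + 12*sqrt(2)*w^2 - 16*sqrt(2)*w - 6*w - 12*sqrt(2)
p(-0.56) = 4.47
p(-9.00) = 2888.48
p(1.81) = -45.19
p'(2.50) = 42.53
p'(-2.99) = 59.78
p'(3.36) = 162.43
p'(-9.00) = -1786.71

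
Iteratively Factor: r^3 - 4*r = (r + 2)*(r^2 - 2*r) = r*(r + 2)*(r - 2)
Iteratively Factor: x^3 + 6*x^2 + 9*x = (x + 3)*(x^2 + 3*x) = x*(x + 3)*(x + 3)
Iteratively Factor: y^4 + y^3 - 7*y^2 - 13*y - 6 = (y - 3)*(y^3 + 4*y^2 + 5*y + 2) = (y - 3)*(y + 1)*(y^2 + 3*y + 2) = (y - 3)*(y + 1)^2*(y + 2)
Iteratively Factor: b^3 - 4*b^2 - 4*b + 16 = (b - 2)*(b^2 - 2*b - 8) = (b - 2)*(b + 2)*(b - 4)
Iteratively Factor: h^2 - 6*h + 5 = (h - 1)*(h - 5)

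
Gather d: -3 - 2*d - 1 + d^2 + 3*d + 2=d^2 + d - 2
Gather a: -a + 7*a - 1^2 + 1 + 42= 6*a + 42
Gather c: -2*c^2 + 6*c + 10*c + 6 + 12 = -2*c^2 + 16*c + 18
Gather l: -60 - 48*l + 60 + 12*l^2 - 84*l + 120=12*l^2 - 132*l + 120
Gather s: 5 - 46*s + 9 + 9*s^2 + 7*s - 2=9*s^2 - 39*s + 12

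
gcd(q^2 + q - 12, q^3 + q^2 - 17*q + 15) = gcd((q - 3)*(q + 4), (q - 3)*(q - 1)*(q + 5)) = q - 3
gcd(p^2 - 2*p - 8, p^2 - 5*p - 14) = p + 2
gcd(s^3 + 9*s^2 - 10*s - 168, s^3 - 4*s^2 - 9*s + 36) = s - 4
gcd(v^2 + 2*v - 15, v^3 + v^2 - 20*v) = v + 5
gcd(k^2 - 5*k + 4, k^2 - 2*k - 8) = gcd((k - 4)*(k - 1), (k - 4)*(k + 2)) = k - 4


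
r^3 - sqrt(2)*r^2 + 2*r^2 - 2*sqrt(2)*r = r*(r + 2)*(r - sqrt(2))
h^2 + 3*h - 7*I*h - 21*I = (h + 3)*(h - 7*I)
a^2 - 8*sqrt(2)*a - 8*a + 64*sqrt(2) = (a - 8)*(a - 8*sqrt(2))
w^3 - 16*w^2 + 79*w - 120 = (w - 8)*(w - 5)*(w - 3)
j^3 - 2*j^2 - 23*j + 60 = (j - 4)*(j - 3)*(j + 5)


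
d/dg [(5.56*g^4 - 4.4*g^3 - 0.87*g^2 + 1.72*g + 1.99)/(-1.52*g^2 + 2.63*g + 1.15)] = (-16.9024*g^5 + 50.5564*g^4 + 2.432*g^3 - 14.8537*g^2 + 4.0486*g - 3.2557)/(2.3104*g^4 - 7.9952*g^3 + 3.4209*g^2 + 6.049*g + 1.3225)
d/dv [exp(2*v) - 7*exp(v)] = (2*exp(v) - 7)*exp(v)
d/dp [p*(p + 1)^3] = (p + 1)^2*(4*p + 1)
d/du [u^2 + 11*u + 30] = 2*u + 11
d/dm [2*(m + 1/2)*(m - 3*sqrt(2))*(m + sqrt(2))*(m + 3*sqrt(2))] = 8*m^3 + 3*m^2 + 6*sqrt(2)*m^2 - 72*m + 2*sqrt(2)*m - 36*sqrt(2) - 18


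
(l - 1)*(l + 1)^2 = l^3 + l^2 - l - 1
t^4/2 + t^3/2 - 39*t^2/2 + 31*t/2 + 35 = (t/2 + 1/2)*(t - 5)*(t - 2)*(t + 7)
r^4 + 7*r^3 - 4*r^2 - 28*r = r*(r - 2)*(r + 2)*(r + 7)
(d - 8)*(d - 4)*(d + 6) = d^3 - 6*d^2 - 40*d + 192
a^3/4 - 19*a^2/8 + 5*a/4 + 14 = (a/4 + 1/2)*(a - 8)*(a - 7/2)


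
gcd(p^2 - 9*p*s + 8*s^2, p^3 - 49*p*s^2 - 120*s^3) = p - 8*s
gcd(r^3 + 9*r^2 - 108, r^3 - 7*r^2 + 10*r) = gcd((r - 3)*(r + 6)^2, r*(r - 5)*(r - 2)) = 1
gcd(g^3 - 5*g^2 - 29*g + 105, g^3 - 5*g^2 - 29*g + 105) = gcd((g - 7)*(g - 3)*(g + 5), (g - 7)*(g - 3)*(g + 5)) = g^3 - 5*g^2 - 29*g + 105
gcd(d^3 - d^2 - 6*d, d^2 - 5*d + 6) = d - 3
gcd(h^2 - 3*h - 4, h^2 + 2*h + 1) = h + 1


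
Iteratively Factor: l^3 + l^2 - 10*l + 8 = (l + 4)*(l^2 - 3*l + 2) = (l - 2)*(l + 4)*(l - 1)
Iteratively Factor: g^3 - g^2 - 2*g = (g - 2)*(g^2 + g) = g*(g - 2)*(g + 1)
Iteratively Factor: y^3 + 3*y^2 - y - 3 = (y + 1)*(y^2 + 2*y - 3) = (y + 1)*(y + 3)*(y - 1)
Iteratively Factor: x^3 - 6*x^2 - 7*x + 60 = (x - 4)*(x^2 - 2*x - 15) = (x - 5)*(x - 4)*(x + 3)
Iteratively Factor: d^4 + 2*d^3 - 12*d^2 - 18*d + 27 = (d - 1)*(d^3 + 3*d^2 - 9*d - 27) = (d - 1)*(d + 3)*(d^2 - 9) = (d - 3)*(d - 1)*(d + 3)*(d + 3)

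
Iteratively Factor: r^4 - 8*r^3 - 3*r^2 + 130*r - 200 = (r + 4)*(r^3 - 12*r^2 + 45*r - 50) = (r - 2)*(r + 4)*(r^2 - 10*r + 25) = (r - 5)*(r - 2)*(r + 4)*(r - 5)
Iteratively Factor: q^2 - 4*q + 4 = (q - 2)*(q - 2)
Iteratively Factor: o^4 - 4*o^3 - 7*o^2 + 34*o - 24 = (o + 3)*(o^3 - 7*o^2 + 14*o - 8) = (o - 2)*(o + 3)*(o^2 - 5*o + 4) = (o - 2)*(o - 1)*(o + 3)*(o - 4)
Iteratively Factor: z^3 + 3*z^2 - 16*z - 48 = (z + 3)*(z^2 - 16) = (z - 4)*(z + 3)*(z + 4)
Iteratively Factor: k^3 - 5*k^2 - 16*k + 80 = (k - 4)*(k^2 - k - 20) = (k - 5)*(k - 4)*(k + 4)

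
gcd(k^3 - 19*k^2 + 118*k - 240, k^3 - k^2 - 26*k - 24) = k - 6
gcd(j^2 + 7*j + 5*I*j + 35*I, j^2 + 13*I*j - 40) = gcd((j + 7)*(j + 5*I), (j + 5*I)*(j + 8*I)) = j + 5*I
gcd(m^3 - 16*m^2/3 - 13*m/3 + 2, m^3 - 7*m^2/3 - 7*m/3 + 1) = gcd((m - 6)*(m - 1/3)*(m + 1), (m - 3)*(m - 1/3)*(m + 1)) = m^2 + 2*m/3 - 1/3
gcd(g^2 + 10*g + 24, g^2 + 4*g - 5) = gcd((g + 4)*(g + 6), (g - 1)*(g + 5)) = 1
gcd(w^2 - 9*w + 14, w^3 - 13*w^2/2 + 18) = w - 2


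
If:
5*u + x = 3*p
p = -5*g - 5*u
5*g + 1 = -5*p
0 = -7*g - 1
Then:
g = -1/7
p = -2/35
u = 27/175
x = -33/35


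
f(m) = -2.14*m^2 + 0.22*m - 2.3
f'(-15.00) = 64.42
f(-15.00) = -487.10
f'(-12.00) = 51.58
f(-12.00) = -313.10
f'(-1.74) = 7.67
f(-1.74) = -9.16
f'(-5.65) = 24.40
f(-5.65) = -71.86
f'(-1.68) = 7.41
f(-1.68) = -8.71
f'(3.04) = -12.79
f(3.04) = -21.41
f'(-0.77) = 3.52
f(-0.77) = -3.74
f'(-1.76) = 7.75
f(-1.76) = -9.32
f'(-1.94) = 8.52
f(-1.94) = -10.78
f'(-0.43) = 2.06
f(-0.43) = -2.79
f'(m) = 0.22 - 4.28*m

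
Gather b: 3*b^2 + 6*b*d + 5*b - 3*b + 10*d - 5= 3*b^2 + b*(6*d + 2) + 10*d - 5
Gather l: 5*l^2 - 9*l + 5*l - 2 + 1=5*l^2 - 4*l - 1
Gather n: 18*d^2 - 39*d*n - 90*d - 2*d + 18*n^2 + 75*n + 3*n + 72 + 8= 18*d^2 - 92*d + 18*n^2 + n*(78 - 39*d) + 80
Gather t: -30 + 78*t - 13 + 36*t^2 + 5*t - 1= 36*t^2 + 83*t - 44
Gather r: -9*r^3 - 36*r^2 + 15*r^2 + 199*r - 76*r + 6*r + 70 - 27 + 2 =-9*r^3 - 21*r^2 + 129*r + 45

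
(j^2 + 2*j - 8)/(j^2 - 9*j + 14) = (j + 4)/(j - 7)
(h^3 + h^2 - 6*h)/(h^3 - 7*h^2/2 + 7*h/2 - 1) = 2*h*(h + 3)/(2*h^2 - 3*h + 1)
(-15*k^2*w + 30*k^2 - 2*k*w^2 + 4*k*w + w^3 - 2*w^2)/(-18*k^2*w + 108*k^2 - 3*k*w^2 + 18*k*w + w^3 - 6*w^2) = (-5*k*w + 10*k + w^2 - 2*w)/(-6*k*w + 36*k + w^2 - 6*w)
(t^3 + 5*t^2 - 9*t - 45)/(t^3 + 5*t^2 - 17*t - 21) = (t^2 + 8*t + 15)/(t^2 + 8*t + 7)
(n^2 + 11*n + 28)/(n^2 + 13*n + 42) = (n + 4)/(n + 6)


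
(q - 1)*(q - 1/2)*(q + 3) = q^3 + 3*q^2/2 - 4*q + 3/2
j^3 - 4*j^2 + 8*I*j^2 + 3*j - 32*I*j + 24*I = (j - 3)*(j - 1)*(j + 8*I)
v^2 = v^2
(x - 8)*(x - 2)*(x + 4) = x^3 - 6*x^2 - 24*x + 64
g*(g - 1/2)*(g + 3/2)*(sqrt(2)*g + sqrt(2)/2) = sqrt(2)*g^4 + 3*sqrt(2)*g^3/2 - sqrt(2)*g^2/4 - 3*sqrt(2)*g/8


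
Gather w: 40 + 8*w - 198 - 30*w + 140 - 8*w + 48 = 30 - 30*w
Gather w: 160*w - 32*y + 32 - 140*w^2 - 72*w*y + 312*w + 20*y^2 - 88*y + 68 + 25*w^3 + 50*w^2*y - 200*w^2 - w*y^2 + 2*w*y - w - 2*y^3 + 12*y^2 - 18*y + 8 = 25*w^3 + w^2*(50*y - 340) + w*(-y^2 - 70*y + 471) - 2*y^3 + 32*y^2 - 138*y + 108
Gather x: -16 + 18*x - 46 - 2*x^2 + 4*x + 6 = -2*x^2 + 22*x - 56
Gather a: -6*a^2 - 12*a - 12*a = -6*a^2 - 24*a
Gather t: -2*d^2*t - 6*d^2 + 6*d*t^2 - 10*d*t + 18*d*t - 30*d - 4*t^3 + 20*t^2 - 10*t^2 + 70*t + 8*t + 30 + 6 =-6*d^2 - 30*d - 4*t^3 + t^2*(6*d + 10) + t*(-2*d^2 + 8*d + 78) + 36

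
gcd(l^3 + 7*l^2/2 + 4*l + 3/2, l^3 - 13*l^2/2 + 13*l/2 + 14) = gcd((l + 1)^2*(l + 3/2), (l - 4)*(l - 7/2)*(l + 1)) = l + 1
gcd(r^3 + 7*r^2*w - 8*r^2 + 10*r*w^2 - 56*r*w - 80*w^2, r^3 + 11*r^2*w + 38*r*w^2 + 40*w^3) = r^2 + 7*r*w + 10*w^2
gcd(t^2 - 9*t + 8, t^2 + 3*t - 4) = t - 1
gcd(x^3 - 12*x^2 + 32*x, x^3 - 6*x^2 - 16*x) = x^2 - 8*x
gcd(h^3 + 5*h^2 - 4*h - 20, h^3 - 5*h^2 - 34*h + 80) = h^2 + 3*h - 10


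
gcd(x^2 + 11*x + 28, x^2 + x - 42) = x + 7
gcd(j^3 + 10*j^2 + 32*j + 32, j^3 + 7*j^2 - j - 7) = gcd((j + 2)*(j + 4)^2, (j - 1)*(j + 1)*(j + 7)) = 1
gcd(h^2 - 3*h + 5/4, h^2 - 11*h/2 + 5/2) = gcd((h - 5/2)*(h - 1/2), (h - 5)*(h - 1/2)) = h - 1/2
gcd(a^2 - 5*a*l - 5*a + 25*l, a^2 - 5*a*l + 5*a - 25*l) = a - 5*l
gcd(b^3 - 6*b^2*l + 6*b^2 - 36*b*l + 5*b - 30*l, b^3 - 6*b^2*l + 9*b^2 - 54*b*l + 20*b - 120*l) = b^2 - 6*b*l + 5*b - 30*l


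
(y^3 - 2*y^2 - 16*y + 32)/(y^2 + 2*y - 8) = y - 4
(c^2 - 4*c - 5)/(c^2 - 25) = (c + 1)/(c + 5)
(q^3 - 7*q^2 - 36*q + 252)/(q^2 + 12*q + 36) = (q^2 - 13*q + 42)/(q + 6)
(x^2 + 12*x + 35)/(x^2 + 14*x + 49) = (x + 5)/(x + 7)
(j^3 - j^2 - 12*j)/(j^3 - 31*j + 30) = j*(j^2 - j - 12)/(j^3 - 31*j + 30)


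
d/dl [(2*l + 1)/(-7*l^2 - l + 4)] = (-14*l^2 - 2*l + (2*l + 1)*(14*l + 1) + 8)/(7*l^2 + l - 4)^2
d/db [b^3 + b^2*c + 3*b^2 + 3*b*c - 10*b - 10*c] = 3*b^2 + 2*b*c + 6*b + 3*c - 10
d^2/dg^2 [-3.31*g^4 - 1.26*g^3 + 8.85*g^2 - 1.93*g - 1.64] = -39.72*g^2 - 7.56*g + 17.7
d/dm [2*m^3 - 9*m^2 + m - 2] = 6*m^2 - 18*m + 1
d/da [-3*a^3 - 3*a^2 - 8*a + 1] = -9*a^2 - 6*a - 8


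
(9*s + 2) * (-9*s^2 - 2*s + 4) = -81*s^3 - 36*s^2 + 32*s + 8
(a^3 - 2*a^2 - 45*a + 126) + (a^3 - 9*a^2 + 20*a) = 2*a^3 - 11*a^2 - 25*a + 126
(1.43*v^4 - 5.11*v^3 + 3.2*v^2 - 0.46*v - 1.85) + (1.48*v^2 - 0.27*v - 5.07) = 1.43*v^4 - 5.11*v^3 + 4.68*v^2 - 0.73*v - 6.92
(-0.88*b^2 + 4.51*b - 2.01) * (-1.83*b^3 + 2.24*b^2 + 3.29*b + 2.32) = 1.6104*b^5 - 10.2245*b^4 + 10.8855*b^3 + 8.2939*b^2 + 3.8503*b - 4.6632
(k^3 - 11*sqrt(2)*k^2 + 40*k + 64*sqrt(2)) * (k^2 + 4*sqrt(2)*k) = k^5 - 7*sqrt(2)*k^4 - 48*k^3 + 224*sqrt(2)*k^2 + 512*k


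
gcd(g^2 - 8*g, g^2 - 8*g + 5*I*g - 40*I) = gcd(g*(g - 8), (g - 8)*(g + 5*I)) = g - 8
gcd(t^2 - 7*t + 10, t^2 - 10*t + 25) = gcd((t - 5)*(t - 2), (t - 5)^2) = t - 5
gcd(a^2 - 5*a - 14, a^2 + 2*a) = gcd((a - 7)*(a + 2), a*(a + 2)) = a + 2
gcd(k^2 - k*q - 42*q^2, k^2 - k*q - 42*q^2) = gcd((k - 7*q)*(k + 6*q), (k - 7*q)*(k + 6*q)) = -k^2 + k*q + 42*q^2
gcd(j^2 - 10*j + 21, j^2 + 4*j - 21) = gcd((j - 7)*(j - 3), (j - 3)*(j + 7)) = j - 3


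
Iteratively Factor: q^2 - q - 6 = (q - 3)*(q + 2)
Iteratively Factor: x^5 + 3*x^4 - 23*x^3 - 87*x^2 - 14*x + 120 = (x - 1)*(x^4 + 4*x^3 - 19*x^2 - 106*x - 120) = (x - 1)*(x + 3)*(x^3 + x^2 - 22*x - 40) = (x - 1)*(x + 3)*(x + 4)*(x^2 - 3*x - 10) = (x - 5)*(x - 1)*(x + 3)*(x + 4)*(x + 2)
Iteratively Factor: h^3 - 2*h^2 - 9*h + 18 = (h - 2)*(h^2 - 9) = (h - 2)*(h + 3)*(h - 3)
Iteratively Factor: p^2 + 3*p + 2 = (p + 1)*(p + 2)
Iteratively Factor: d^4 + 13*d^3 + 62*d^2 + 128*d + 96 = (d + 2)*(d^3 + 11*d^2 + 40*d + 48) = (d + 2)*(d + 4)*(d^2 + 7*d + 12) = (d + 2)*(d + 4)^2*(d + 3)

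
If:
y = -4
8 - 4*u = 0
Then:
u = 2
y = -4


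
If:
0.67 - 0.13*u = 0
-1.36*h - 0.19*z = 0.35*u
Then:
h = -0.139705882352941*z - 1.32635746606335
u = 5.15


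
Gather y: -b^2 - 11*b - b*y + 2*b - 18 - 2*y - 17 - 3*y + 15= -b^2 - 9*b + y*(-b - 5) - 20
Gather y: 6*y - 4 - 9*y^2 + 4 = -9*y^2 + 6*y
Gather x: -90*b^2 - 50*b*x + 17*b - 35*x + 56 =-90*b^2 + 17*b + x*(-50*b - 35) + 56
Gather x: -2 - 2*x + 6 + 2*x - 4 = 0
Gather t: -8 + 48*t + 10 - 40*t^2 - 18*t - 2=-40*t^2 + 30*t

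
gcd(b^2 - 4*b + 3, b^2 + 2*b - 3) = b - 1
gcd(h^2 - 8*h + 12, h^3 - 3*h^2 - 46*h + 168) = h - 6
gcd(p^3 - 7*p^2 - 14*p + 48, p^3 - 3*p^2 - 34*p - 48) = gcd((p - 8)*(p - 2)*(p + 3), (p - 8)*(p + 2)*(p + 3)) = p^2 - 5*p - 24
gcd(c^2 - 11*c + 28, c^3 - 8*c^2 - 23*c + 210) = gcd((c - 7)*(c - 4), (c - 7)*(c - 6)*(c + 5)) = c - 7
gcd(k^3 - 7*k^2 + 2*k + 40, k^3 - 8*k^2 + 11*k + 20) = k^2 - 9*k + 20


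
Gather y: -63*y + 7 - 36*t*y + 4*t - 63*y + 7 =4*t + y*(-36*t - 126) + 14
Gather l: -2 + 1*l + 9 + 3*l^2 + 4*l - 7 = 3*l^2 + 5*l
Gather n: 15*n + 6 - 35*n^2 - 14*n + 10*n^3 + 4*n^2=10*n^3 - 31*n^2 + n + 6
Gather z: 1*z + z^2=z^2 + z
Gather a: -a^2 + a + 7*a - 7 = -a^2 + 8*a - 7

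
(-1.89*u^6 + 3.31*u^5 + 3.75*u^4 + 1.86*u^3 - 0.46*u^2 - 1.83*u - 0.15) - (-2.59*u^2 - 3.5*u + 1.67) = -1.89*u^6 + 3.31*u^5 + 3.75*u^4 + 1.86*u^3 + 2.13*u^2 + 1.67*u - 1.82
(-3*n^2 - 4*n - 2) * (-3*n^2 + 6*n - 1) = 9*n^4 - 6*n^3 - 15*n^2 - 8*n + 2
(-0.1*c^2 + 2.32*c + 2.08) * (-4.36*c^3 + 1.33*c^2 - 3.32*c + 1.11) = 0.436*c^5 - 10.2482*c^4 - 5.6512*c^3 - 5.047*c^2 - 4.3304*c + 2.3088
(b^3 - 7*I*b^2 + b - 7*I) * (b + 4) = b^4 + 4*b^3 - 7*I*b^3 + b^2 - 28*I*b^2 + 4*b - 7*I*b - 28*I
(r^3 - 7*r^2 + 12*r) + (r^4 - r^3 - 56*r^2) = r^4 - 63*r^2 + 12*r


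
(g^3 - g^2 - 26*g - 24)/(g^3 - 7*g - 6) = (g^2 - 2*g - 24)/(g^2 - g - 6)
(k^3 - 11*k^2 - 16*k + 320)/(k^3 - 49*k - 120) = (k - 8)/(k + 3)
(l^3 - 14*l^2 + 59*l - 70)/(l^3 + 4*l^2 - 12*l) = (l^2 - 12*l + 35)/(l*(l + 6))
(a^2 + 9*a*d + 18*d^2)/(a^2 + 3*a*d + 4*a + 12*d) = (a + 6*d)/(a + 4)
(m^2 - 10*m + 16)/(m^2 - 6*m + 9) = (m^2 - 10*m + 16)/(m^2 - 6*m + 9)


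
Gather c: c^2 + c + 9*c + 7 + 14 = c^2 + 10*c + 21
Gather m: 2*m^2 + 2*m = 2*m^2 + 2*m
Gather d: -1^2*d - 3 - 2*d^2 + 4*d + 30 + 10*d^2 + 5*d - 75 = 8*d^2 + 8*d - 48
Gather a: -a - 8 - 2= -a - 10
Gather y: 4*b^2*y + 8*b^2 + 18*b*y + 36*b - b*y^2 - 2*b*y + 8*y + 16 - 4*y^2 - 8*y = 8*b^2 + 36*b + y^2*(-b - 4) + y*(4*b^2 + 16*b) + 16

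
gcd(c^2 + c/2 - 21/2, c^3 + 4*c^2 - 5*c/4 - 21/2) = c + 7/2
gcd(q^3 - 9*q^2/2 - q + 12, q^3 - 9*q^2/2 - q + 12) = q^3 - 9*q^2/2 - q + 12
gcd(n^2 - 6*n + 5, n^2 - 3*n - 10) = n - 5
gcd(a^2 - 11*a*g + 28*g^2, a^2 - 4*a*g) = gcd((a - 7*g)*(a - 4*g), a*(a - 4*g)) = a - 4*g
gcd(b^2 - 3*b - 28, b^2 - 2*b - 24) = b + 4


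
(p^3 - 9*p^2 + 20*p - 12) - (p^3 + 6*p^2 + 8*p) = -15*p^2 + 12*p - 12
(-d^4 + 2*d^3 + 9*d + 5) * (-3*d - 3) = 3*d^5 - 3*d^4 - 6*d^3 - 27*d^2 - 42*d - 15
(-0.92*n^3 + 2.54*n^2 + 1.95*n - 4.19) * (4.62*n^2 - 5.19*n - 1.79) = -4.2504*n^5 + 16.5096*n^4 - 2.5268*n^3 - 34.0249*n^2 + 18.2556*n + 7.5001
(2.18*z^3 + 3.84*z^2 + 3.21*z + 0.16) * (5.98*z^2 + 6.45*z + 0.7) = 13.0364*z^5 + 37.0242*z^4 + 45.4898*z^3 + 24.3493*z^2 + 3.279*z + 0.112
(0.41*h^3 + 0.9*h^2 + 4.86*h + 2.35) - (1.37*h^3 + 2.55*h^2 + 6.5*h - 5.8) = -0.96*h^3 - 1.65*h^2 - 1.64*h + 8.15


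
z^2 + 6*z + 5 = (z + 1)*(z + 5)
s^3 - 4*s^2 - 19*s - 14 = (s - 7)*(s + 1)*(s + 2)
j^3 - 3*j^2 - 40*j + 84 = (j - 7)*(j - 2)*(j + 6)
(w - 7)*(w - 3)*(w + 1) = w^3 - 9*w^2 + 11*w + 21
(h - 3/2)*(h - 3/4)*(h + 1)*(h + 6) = h^4 + 19*h^3/4 - 69*h^2/8 - 45*h/8 + 27/4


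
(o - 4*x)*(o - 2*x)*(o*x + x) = o^3*x - 6*o^2*x^2 + o^2*x + 8*o*x^3 - 6*o*x^2 + 8*x^3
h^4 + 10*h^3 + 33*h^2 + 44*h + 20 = (h + 1)*(h + 2)^2*(h + 5)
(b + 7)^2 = b^2 + 14*b + 49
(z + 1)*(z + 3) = z^2 + 4*z + 3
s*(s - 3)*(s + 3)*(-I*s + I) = -I*s^4 + I*s^3 + 9*I*s^2 - 9*I*s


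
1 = 1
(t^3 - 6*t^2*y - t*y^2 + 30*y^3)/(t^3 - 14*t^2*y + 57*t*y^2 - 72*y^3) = (t^2 - 3*t*y - 10*y^2)/(t^2 - 11*t*y + 24*y^2)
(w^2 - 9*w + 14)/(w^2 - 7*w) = (w - 2)/w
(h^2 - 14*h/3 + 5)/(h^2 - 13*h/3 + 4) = (3*h - 5)/(3*h - 4)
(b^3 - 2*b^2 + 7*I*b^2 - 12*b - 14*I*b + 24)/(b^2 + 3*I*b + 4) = (b^2 + b*(-2 + 3*I) - 6*I)/(b - I)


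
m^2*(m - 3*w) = m^3 - 3*m^2*w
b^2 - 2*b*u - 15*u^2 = (b - 5*u)*(b + 3*u)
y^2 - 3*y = y*(y - 3)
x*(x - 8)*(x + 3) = x^3 - 5*x^2 - 24*x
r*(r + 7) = r^2 + 7*r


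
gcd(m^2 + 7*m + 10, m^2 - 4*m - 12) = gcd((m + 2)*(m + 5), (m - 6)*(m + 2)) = m + 2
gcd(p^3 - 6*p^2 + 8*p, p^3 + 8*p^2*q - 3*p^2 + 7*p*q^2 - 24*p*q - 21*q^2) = 1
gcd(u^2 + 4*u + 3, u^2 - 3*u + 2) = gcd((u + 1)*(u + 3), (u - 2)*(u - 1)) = 1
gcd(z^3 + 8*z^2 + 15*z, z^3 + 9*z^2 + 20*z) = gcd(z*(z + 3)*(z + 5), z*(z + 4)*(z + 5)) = z^2 + 5*z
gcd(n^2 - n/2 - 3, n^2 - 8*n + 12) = n - 2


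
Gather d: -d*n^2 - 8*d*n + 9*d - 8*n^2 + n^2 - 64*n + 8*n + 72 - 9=d*(-n^2 - 8*n + 9) - 7*n^2 - 56*n + 63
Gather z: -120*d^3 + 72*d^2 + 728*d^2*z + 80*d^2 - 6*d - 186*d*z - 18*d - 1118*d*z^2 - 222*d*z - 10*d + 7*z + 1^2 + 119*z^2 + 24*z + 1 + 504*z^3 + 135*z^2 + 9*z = -120*d^3 + 152*d^2 - 34*d + 504*z^3 + z^2*(254 - 1118*d) + z*(728*d^2 - 408*d + 40) + 2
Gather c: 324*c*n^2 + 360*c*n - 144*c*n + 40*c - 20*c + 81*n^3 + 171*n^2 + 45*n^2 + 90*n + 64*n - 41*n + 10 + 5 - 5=c*(324*n^2 + 216*n + 20) + 81*n^3 + 216*n^2 + 113*n + 10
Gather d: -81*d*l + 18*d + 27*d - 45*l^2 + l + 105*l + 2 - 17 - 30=d*(45 - 81*l) - 45*l^2 + 106*l - 45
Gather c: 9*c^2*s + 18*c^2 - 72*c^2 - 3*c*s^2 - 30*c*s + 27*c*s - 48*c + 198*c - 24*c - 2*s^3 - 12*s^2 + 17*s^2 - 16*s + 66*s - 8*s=c^2*(9*s - 54) + c*(-3*s^2 - 3*s + 126) - 2*s^3 + 5*s^2 + 42*s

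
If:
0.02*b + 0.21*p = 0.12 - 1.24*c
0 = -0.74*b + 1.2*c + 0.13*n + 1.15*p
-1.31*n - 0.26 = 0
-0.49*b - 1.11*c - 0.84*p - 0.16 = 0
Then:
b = -0.21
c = 0.14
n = -0.20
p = -0.26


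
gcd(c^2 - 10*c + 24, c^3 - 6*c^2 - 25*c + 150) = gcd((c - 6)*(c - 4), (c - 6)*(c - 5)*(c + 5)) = c - 6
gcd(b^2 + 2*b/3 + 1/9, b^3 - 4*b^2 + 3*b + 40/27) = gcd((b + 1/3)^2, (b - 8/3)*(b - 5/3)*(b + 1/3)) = b + 1/3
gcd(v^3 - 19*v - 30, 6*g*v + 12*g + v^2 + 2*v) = v + 2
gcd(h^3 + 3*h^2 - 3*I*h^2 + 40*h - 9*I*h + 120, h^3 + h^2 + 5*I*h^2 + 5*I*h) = h + 5*I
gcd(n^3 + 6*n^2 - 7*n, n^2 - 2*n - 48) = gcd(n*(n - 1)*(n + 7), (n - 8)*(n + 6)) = 1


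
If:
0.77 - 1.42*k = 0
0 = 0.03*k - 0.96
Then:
No Solution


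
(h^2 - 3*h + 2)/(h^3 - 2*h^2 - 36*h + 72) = (h - 1)/(h^2 - 36)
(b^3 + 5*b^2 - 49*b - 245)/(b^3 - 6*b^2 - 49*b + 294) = (b + 5)/(b - 6)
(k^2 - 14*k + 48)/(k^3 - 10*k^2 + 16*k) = (k - 6)/(k*(k - 2))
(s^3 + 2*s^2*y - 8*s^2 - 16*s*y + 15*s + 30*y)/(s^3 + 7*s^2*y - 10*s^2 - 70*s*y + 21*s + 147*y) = (s^2 + 2*s*y - 5*s - 10*y)/(s^2 + 7*s*y - 7*s - 49*y)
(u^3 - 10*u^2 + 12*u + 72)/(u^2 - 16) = (u^3 - 10*u^2 + 12*u + 72)/(u^2 - 16)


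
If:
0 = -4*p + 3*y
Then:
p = 3*y/4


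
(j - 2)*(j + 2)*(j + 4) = j^3 + 4*j^2 - 4*j - 16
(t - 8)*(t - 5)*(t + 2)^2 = t^4 - 9*t^3 - 8*t^2 + 108*t + 160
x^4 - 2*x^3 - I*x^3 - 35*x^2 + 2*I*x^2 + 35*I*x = x*(x - 7)*(x + 5)*(x - I)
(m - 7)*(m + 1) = m^2 - 6*m - 7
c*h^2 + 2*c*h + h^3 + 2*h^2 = h*(c + h)*(h + 2)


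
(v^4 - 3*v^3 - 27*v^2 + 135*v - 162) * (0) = 0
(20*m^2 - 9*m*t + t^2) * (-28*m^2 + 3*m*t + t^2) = -560*m^4 + 312*m^3*t - 35*m^2*t^2 - 6*m*t^3 + t^4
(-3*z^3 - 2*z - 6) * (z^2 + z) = -3*z^5 - 3*z^4 - 2*z^3 - 8*z^2 - 6*z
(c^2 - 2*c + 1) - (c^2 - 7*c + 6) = 5*c - 5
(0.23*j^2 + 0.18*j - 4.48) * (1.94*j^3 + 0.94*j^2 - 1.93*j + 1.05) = 0.4462*j^5 + 0.5654*j^4 - 8.9659*j^3 - 4.3171*j^2 + 8.8354*j - 4.704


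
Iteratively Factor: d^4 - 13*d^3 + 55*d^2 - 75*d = (d)*(d^3 - 13*d^2 + 55*d - 75) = d*(d - 5)*(d^2 - 8*d + 15) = d*(d - 5)^2*(d - 3)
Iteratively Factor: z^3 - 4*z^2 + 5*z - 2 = (z - 1)*(z^2 - 3*z + 2) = (z - 1)^2*(z - 2)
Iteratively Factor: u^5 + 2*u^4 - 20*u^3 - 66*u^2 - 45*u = (u + 3)*(u^4 - u^3 - 17*u^2 - 15*u) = (u + 3)^2*(u^3 - 4*u^2 - 5*u) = u*(u + 3)^2*(u^2 - 4*u - 5) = u*(u - 5)*(u + 3)^2*(u + 1)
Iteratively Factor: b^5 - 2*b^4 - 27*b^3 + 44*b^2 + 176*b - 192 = (b - 1)*(b^4 - b^3 - 28*b^2 + 16*b + 192) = (b - 4)*(b - 1)*(b^3 + 3*b^2 - 16*b - 48) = (b - 4)*(b - 1)*(b + 3)*(b^2 - 16) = (b - 4)*(b - 1)*(b + 3)*(b + 4)*(b - 4)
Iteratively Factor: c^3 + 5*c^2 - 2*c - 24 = (c + 4)*(c^2 + c - 6) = (c - 2)*(c + 4)*(c + 3)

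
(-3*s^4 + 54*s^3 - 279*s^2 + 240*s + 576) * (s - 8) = -3*s^5 + 78*s^4 - 711*s^3 + 2472*s^2 - 1344*s - 4608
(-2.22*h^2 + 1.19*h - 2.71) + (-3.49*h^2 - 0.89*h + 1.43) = -5.71*h^2 + 0.3*h - 1.28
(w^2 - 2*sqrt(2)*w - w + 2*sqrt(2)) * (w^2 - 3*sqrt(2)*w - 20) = w^4 - 5*sqrt(2)*w^3 - w^3 - 8*w^2 + 5*sqrt(2)*w^2 + 8*w + 40*sqrt(2)*w - 40*sqrt(2)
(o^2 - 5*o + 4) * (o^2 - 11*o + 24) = o^4 - 16*o^3 + 83*o^2 - 164*o + 96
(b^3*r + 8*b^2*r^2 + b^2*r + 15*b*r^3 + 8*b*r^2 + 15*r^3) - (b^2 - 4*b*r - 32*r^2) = b^3*r + 8*b^2*r^2 + b^2*r - b^2 + 15*b*r^3 + 8*b*r^2 + 4*b*r + 15*r^3 + 32*r^2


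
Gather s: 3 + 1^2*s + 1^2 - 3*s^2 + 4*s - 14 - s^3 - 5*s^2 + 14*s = -s^3 - 8*s^2 + 19*s - 10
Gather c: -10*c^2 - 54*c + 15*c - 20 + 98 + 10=-10*c^2 - 39*c + 88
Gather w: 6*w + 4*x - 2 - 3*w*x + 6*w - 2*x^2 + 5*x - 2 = w*(12 - 3*x) - 2*x^2 + 9*x - 4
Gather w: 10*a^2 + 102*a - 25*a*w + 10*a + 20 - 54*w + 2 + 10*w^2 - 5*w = 10*a^2 + 112*a + 10*w^2 + w*(-25*a - 59) + 22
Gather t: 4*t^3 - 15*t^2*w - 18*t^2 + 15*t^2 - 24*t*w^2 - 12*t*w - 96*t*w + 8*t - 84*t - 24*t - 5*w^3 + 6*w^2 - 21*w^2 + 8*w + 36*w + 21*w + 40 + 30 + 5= 4*t^3 + t^2*(-15*w - 3) + t*(-24*w^2 - 108*w - 100) - 5*w^3 - 15*w^2 + 65*w + 75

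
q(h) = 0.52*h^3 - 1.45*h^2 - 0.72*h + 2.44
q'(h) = 1.56*h^2 - 2.9*h - 0.72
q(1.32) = 0.16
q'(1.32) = -1.83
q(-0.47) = 2.40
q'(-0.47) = 0.99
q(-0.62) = 2.21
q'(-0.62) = 1.68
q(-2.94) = -21.19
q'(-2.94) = 21.29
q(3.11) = 1.82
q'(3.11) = 5.35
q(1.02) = 0.75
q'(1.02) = -2.05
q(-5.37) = -116.03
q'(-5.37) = 59.84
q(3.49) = 4.37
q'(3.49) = 8.16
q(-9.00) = -487.61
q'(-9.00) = 151.74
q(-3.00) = -22.49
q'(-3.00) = 22.02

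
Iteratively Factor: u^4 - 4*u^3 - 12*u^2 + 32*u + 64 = (u + 2)*(u^3 - 6*u^2 + 32) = (u - 4)*(u + 2)*(u^2 - 2*u - 8) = (u - 4)*(u + 2)^2*(u - 4)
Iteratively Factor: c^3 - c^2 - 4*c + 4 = (c + 2)*(c^2 - 3*c + 2) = (c - 2)*(c + 2)*(c - 1)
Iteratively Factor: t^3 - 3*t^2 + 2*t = (t - 2)*(t^2 - t) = (t - 2)*(t - 1)*(t)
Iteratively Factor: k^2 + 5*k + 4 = (k + 4)*(k + 1)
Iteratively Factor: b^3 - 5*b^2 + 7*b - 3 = (b - 3)*(b^2 - 2*b + 1) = (b - 3)*(b - 1)*(b - 1)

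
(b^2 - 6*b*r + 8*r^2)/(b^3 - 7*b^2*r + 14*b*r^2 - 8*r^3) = 1/(b - r)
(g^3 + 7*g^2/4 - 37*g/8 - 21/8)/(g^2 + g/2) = g + 5/4 - 21/(4*g)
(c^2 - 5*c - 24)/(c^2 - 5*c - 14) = (-c^2 + 5*c + 24)/(-c^2 + 5*c + 14)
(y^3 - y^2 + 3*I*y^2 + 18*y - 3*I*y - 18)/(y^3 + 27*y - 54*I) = (y - 1)/(y - 3*I)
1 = 1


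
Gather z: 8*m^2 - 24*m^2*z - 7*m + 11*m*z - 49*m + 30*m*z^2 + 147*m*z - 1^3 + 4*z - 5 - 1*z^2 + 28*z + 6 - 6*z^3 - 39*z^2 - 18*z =8*m^2 - 56*m - 6*z^3 + z^2*(30*m - 40) + z*(-24*m^2 + 158*m + 14)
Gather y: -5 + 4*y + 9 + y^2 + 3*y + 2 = y^2 + 7*y + 6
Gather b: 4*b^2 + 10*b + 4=4*b^2 + 10*b + 4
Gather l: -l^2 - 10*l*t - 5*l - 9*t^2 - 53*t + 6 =-l^2 + l*(-10*t - 5) - 9*t^2 - 53*t + 6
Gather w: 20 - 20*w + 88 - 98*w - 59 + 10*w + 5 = 54 - 108*w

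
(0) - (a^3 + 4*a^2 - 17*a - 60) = -a^3 - 4*a^2 + 17*a + 60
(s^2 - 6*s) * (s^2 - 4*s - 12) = s^4 - 10*s^3 + 12*s^2 + 72*s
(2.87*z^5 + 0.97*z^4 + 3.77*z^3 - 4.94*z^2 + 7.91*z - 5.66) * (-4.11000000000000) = -11.7957*z^5 - 3.9867*z^4 - 15.4947*z^3 + 20.3034*z^2 - 32.5101*z + 23.2626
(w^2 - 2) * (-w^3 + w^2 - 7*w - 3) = -w^5 + w^4 - 5*w^3 - 5*w^2 + 14*w + 6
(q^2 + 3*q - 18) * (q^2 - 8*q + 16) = q^4 - 5*q^3 - 26*q^2 + 192*q - 288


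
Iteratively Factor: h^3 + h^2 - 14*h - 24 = (h - 4)*(h^2 + 5*h + 6) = (h - 4)*(h + 2)*(h + 3)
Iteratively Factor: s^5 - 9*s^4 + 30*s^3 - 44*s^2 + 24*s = (s - 2)*(s^4 - 7*s^3 + 16*s^2 - 12*s) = (s - 3)*(s - 2)*(s^3 - 4*s^2 + 4*s) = (s - 3)*(s - 2)^2*(s^2 - 2*s) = s*(s - 3)*(s - 2)^2*(s - 2)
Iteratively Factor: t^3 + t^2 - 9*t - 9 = (t + 3)*(t^2 - 2*t - 3) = (t + 1)*(t + 3)*(t - 3)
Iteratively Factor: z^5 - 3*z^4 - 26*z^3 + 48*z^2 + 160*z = (z - 4)*(z^4 + z^3 - 22*z^2 - 40*z) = (z - 5)*(z - 4)*(z^3 + 6*z^2 + 8*z) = z*(z - 5)*(z - 4)*(z^2 + 6*z + 8) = z*(z - 5)*(z - 4)*(z + 2)*(z + 4)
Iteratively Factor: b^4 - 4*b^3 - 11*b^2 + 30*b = (b - 2)*(b^3 - 2*b^2 - 15*b) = (b - 2)*(b + 3)*(b^2 - 5*b) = b*(b - 2)*(b + 3)*(b - 5)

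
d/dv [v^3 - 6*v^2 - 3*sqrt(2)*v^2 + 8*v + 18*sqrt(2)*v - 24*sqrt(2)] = 3*v^2 - 12*v - 6*sqrt(2)*v + 8 + 18*sqrt(2)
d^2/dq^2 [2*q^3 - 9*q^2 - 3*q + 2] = 12*q - 18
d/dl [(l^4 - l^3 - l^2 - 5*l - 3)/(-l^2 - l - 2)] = (-2*l^5 - 2*l^4 - 6*l^3 + 2*l^2 - 2*l + 7)/(l^4 + 2*l^3 + 5*l^2 + 4*l + 4)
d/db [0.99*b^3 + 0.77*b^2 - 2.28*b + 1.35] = 2.97*b^2 + 1.54*b - 2.28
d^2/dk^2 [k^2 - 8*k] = 2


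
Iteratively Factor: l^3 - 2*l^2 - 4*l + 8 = (l + 2)*(l^2 - 4*l + 4) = (l - 2)*(l + 2)*(l - 2)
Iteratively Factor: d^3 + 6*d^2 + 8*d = (d + 2)*(d^2 + 4*d) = d*(d + 2)*(d + 4)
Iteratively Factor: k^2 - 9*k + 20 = (k - 5)*(k - 4)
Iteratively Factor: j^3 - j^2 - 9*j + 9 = (j - 3)*(j^2 + 2*j - 3) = (j - 3)*(j + 3)*(j - 1)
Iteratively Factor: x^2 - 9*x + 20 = (x - 5)*(x - 4)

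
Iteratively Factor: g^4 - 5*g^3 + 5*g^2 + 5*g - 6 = (g - 1)*(g^3 - 4*g^2 + g + 6) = (g - 1)*(g + 1)*(g^2 - 5*g + 6) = (g - 3)*(g - 1)*(g + 1)*(g - 2)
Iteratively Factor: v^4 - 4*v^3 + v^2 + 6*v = (v - 2)*(v^3 - 2*v^2 - 3*v) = v*(v - 2)*(v^2 - 2*v - 3) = v*(v - 3)*(v - 2)*(v + 1)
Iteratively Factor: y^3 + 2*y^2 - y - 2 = (y - 1)*(y^2 + 3*y + 2) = (y - 1)*(y + 2)*(y + 1)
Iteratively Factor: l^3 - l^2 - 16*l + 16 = (l + 4)*(l^2 - 5*l + 4) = (l - 4)*(l + 4)*(l - 1)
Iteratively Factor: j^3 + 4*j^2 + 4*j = (j + 2)*(j^2 + 2*j) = (j + 2)^2*(j)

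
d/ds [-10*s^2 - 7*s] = -20*s - 7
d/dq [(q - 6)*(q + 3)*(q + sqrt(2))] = 3*q^2 - 6*q + 2*sqrt(2)*q - 18 - 3*sqrt(2)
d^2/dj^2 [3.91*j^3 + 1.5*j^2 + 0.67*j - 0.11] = 23.46*j + 3.0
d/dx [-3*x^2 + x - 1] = 1 - 6*x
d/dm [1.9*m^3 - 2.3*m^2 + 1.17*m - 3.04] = 5.7*m^2 - 4.6*m + 1.17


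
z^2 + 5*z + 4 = (z + 1)*(z + 4)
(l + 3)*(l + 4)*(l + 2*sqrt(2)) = l^3 + 2*sqrt(2)*l^2 + 7*l^2 + 12*l + 14*sqrt(2)*l + 24*sqrt(2)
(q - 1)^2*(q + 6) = q^3 + 4*q^2 - 11*q + 6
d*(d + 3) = d^2 + 3*d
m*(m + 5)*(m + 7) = m^3 + 12*m^2 + 35*m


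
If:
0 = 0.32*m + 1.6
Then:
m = -5.00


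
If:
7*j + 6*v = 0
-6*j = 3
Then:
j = -1/2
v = 7/12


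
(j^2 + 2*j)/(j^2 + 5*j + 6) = j/(j + 3)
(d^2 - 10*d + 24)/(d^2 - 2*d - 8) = (d - 6)/(d + 2)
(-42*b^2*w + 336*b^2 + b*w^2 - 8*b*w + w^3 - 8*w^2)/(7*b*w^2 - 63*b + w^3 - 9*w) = (-6*b*w + 48*b + w^2 - 8*w)/(w^2 - 9)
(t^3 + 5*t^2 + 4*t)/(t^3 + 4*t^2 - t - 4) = t/(t - 1)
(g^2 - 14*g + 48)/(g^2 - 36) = (g - 8)/(g + 6)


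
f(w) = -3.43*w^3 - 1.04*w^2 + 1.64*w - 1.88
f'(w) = -10.29*w^2 - 2.08*w + 1.64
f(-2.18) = 25.14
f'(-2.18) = -42.73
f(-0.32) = -2.40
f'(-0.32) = 1.25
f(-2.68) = 52.28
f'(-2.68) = -66.69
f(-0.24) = -2.29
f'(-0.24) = 1.55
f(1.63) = -16.82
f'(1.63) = -29.09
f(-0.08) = -2.02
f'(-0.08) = 1.74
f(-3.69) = 150.24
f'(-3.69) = -130.79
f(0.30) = -1.57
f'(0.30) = 0.09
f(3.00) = -98.93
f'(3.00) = -97.21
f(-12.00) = 5755.72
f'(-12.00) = -1455.16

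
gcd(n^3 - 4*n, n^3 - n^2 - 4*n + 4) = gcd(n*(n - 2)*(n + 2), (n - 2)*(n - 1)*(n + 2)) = n^2 - 4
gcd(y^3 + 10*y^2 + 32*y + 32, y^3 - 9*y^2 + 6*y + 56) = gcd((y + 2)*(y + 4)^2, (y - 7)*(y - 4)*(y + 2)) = y + 2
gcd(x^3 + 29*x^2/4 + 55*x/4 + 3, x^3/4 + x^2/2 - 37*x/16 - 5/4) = x + 4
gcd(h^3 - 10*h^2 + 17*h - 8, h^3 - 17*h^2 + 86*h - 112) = h - 8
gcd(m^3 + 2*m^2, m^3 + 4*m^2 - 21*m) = m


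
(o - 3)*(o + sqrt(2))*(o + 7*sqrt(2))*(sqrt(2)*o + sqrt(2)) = sqrt(2)*o^4 - 2*sqrt(2)*o^3 + 16*o^3 - 32*o^2 + 11*sqrt(2)*o^2 - 48*o - 28*sqrt(2)*o - 42*sqrt(2)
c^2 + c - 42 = (c - 6)*(c + 7)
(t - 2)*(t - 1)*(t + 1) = t^3 - 2*t^2 - t + 2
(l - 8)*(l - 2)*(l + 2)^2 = l^4 - 6*l^3 - 20*l^2 + 24*l + 64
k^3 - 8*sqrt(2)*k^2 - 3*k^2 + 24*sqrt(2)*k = k*(k - 3)*(k - 8*sqrt(2))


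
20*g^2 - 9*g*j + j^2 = (-5*g + j)*(-4*g + j)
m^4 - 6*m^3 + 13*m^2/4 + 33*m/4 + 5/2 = (m - 5)*(m - 2)*(m + 1/2)^2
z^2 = z^2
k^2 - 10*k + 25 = (k - 5)^2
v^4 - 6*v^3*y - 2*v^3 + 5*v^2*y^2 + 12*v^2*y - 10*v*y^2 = v*(v - 2)*(v - 5*y)*(v - y)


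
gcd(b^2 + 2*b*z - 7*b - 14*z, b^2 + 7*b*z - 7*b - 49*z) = b - 7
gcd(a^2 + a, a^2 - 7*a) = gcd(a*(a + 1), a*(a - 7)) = a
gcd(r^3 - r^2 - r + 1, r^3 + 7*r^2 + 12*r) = 1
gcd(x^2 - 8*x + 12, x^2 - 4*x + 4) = x - 2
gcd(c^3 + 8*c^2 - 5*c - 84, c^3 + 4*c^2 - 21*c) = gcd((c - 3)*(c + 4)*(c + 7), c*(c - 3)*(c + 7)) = c^2 + 4*c - 21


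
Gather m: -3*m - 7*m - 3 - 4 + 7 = -10*m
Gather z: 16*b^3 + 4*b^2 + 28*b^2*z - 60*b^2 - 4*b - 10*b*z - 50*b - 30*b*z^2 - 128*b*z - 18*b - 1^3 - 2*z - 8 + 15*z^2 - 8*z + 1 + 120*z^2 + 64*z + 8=16*b^3 - 56*b^2 - 72*b + z^2*(135 - 30*b) + z*(28*b^2 - 138*b + 54)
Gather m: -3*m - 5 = -3*m - 5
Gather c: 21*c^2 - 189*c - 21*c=21*c^2 - 210*c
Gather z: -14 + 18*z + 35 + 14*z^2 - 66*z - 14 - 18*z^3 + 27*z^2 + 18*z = -18*z^3 + 41*z^2 - 30*z + 7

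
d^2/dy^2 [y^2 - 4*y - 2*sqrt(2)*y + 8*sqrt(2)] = 2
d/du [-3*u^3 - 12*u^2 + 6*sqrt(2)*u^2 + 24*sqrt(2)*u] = -9*u^2 - 24*u + 12*sqrt(2)*u + 24*sqrt(2)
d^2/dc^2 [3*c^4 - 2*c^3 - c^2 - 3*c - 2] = 36*c^2 - 12*c - 2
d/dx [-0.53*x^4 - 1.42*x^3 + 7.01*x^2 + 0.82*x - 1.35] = -2.12*x^3 - 4.26*x^2 + 14.02*x + 0.82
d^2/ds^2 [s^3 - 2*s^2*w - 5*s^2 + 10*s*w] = 6*s - 4*w - 10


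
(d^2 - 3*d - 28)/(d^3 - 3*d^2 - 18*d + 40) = (d - 7)/(d^2 - 7*d + 10)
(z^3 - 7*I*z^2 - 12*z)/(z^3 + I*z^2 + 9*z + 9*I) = z*(z - 4*I)/(z^2 + 4*I*z - 3)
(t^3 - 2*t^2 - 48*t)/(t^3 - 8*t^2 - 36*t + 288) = t/(t - 6)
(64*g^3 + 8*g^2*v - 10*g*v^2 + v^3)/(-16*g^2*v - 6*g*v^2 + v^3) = (-4*g + v)/v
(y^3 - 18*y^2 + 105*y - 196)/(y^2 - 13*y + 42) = (y^2 - 11*y + 28)/(y - 6)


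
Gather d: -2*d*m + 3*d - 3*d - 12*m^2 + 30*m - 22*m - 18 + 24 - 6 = -2*d*m - 12*m^2 + 8*m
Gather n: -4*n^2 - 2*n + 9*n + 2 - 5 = -4*n^2 + 7*n - 3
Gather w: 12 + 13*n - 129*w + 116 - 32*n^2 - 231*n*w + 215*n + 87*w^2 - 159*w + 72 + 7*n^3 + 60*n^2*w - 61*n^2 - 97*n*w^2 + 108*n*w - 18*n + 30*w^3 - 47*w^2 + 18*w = 7*n^3 - 93*n^2 + 210*n + 30*w^3 + w^2*(40 - 97*n) + w*(60*n^2 - 123*n - 270) + 200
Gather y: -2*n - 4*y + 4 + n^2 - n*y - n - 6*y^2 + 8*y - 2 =n^2 - 3*n - 6*y^2 + y*(4 - n) + 2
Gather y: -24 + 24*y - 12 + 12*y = 36*y - 36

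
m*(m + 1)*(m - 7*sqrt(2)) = m^3 - 7*sqrt(2)*m^2 + m^2 - 7*sqrt(2)*m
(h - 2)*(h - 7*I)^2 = h^3 - 2*h^2 - 14*I*h^2 - 49*h + 28*I*h + 98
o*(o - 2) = o^2 - 2*o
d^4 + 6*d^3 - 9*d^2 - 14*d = d*(d - 2)*(d + 1)*(d + 7)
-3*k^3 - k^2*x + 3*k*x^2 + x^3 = (-k + x)*(k + x)*(3*k + x)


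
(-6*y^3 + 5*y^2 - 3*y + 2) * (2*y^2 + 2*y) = -12*y^5 - 2*y^4 + 4*y^3 - 2*y^2 + 4*y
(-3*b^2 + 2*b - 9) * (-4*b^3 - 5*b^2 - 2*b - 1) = 12*b^5 + 7*b^4 + 32*b^3 + 44*b^2 + 16*b + 9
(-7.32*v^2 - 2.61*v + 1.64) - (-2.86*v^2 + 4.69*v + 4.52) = -4.46*v^2 - 7.3*v - 2.88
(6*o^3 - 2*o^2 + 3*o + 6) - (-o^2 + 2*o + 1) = 6*o^3 - o^2 + o + 5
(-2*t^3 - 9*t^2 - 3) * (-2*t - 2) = 4*t^4 + 22*t^3 + 18*t^2 + 6*t + 6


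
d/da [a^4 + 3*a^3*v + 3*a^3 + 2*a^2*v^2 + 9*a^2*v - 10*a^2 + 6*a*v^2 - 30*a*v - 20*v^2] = 4*a^3 + 9*a^2*v + 9*a^2 + 4*a*v^2 + 18*a*v - 20*a + 6*v^2 - 30*v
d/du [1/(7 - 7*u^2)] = 2*u/(7*(u^2 - 1)^2)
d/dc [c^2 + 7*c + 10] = 2*c + 7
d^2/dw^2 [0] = 0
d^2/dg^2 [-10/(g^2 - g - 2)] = 20*(-g^2 + g + (2*g - 1)^2 + 2)/(-g^2 + g + 2)^3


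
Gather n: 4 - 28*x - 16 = -28*x - 12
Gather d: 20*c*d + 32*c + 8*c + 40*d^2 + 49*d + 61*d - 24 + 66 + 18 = 40*c + 40*d^2 + d*(20*c + 110) + 60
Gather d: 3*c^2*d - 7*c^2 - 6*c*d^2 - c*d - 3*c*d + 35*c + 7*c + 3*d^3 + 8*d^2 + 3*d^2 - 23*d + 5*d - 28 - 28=-7*c^2 + 42*c + 3*d^3 + d^2*(11 - 6*c) + d*(3*c^2 - 4*c - 18) - 56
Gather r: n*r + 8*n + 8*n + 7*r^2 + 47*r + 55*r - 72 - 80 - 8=16*n + 7*r^2 + r*(n + 102) - 160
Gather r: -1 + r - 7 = r - 8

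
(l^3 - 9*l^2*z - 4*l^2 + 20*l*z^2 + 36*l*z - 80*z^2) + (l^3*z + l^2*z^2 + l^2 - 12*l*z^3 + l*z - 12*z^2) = l^3*z + l^3 + l^2*z^2 - 9*l^2*z - 3*l^2 - 12*l*z^3 + 20*l*z^2 + 37*l*z - 92*z^2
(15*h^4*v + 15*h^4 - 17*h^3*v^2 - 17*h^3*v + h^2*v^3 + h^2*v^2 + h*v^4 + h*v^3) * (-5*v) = -75*h^4*v^2 - 75*h^4*v + 85*h^3*v^3 + 85*h^3*v^2 - 5*h^2*v^4 - 5*h^2*v^3 - 5*h*v^5 - 5*h*v^4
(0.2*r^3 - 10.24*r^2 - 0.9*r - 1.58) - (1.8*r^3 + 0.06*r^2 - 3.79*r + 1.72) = -1.6*r^3 - 10.3*r^2 + 2.89*r - 3.3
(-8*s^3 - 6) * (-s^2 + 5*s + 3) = 8*s^5 - 40*s^4 - 24*s^3 + 6*s^2 - 30*s - 18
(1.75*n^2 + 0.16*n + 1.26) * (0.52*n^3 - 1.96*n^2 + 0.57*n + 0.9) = 0.91*n^5 - 3.3468*n^4 + 1.3391*n^3 - 0.8034*n^2 + 0.8622*n + 1.134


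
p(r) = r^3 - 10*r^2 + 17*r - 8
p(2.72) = -15.62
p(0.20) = -4.99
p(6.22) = -48.50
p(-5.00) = -468.00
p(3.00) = -20.00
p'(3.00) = -16.00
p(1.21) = -0.30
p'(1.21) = -2.81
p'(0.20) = 13.12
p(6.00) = -50.00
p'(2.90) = -15.77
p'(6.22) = 8.67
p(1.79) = -3.88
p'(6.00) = 5.00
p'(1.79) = -9.19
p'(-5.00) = 192.00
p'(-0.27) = 22.62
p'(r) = 3*r^2 - 20*r + 17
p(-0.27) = -13.34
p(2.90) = -18.41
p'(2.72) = -15.20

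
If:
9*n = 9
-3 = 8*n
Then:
No Solution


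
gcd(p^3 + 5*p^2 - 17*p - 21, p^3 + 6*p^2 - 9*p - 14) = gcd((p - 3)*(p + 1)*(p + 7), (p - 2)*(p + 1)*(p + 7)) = p^2 + 8*p + 7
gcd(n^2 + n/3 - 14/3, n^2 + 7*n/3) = n + 7/3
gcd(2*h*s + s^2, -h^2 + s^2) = 1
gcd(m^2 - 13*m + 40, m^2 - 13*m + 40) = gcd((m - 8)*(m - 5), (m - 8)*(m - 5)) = m^2 - 13*m + 40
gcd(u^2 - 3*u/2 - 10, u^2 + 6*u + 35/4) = u + 5/2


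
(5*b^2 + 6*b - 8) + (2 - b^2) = 4*b^2 + 6*b - 6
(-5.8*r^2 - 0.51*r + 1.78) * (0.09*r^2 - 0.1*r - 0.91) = -0.522*r^4 + 0.5341*r^3 + 5.4892*r^2 + 0.2861*r - 1.6198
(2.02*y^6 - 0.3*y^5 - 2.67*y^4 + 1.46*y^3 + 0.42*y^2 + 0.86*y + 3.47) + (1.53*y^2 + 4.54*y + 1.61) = 2.02*y^6 - 0.3*y^5 - 2.67*y^4 + 1.46*y^3 + 1.95*y^2 + 5.4*y + 5.08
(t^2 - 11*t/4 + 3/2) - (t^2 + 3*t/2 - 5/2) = 4 - 17*t/4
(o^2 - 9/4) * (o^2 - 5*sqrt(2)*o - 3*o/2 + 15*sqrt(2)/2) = o^4 - 5*sqrt(2)*o^3 - 3*o^3/2 - 9*o^2/4 + 15*sqrt(2)*o^2/2 + 27*o/8 + 45*sqrt(2)*o/4 - 135*sqrt(2)/8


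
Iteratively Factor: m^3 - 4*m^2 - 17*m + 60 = (m + 4)*(m^2 - 8*m + 15) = (m - 3)*(m + 4)*(m - 5)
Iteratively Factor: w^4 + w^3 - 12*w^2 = (w)*(w^3 + w^2 - 12*w) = w*(w + 4)*(w^2 - 3*w) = w*(w - 3)*(w + 4)*(w)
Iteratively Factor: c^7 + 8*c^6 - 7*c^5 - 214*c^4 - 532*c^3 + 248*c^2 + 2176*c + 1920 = (c + 4)*(c^6 + 4*c^5 - 23*c^4 - 122*c^3 - 44*c^2 + 424*c + 480) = (c - 5)*(c + 4)*(c^5 + 9*c^4 + 22*c^3 - 12*c^2 - 104*c - 96) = (c - 5)*(c + 4)^2*(c^4 + 5*c^3 + 2*c^2 - 20*c - 24) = (c - 5)*(c - 2)*(c + 4)^2*(c^3 + 7*c^2 + 16*c + 12) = (c - 5)*(c - 2)*(c + 2)*(c + 4)^2*(c^2 + 5*c + 6) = (c - 5)*(c - 2)*(c + 2)^2*(c + 4)^2*(c + 3)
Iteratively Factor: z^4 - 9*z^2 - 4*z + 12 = (z + 2)*(z^3 - 2*z^2 - 5*z + 6) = (z - 3)*(z + 2)*(z^2 + z - 2) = (z - 3)*(z - 1)*(z + 2)*(z + 2)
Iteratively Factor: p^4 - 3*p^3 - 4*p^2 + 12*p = (p)*(p^3 - 3*p^2 - 4*p + 12) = p*(p - 2)*(p^2 - p - 6) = p*(p - 2)*(p + 2)*(p - 3)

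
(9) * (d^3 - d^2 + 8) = 9*d^3 - 9*d^2 + 72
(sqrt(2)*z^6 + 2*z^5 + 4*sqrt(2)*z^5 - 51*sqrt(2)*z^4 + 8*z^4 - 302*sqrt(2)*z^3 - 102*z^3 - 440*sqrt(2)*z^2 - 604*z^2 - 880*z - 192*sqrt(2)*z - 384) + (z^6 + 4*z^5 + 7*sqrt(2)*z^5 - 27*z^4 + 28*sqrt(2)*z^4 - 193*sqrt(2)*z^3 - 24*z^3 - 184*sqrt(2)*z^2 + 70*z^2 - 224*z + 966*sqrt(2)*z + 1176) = z^6 + sqrt(2)*z^6 + 6*z^5 + 11*sqrt(2)*z^5 - 23*sqrt(2)*z^4 - 19*z^4 - 495*sqrt(2)*z^3 - 126*z^3 - 624*sqrt(2)*z^2 - 534*z^2 - 1104*z + 774*sqrt(2)*z + 792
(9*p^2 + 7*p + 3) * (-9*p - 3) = -81*p^3 - 90*p^2 - 48*p - 9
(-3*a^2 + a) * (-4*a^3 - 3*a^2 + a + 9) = 12*a^5 + 5*a^4 - 6*a^3 - 26*a^2 + 9*a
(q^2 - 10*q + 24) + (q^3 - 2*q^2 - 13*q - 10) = q^3 - q^2 - 23*q + 14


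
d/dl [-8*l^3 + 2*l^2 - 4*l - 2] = -24*l^2 + 4*l - 4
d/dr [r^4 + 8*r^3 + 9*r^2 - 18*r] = 4*r^3 + 24*r^2 + 18*r - 18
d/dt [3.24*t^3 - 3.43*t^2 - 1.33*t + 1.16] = 9.72*t^2 - 6.86*t - 1.33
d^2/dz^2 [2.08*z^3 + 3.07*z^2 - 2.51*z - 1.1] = 12.48*z + 6.14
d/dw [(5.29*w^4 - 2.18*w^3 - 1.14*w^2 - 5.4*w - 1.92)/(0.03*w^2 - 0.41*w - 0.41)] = (0.3174*w^5 - 6.5721*w^4 - 6.888*w^3 + 3.3108*w^2 + 1.05*w + 1.4268)/(0.0009*w^4 - 0.0246*w^3 + 0.1435*w^2 + 0.3362*w + 0.1681)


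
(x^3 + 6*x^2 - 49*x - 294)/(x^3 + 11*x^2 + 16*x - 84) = (x - 7)/(x - 2)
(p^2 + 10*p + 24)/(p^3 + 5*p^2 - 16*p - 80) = (p + 6)/(p^2 + p - 20)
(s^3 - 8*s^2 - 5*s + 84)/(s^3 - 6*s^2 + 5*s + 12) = (s^2 - 4*s - 21)/(s^2 - 2*s - 3)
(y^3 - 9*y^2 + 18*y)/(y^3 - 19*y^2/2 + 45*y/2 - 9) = 2*y/(2*y - 1)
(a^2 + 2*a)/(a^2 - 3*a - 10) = a/(a - 5)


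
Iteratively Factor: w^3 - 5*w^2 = (w)*(w^2 - 5*w) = w^2*(w - 5)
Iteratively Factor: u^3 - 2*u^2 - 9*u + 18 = (u + 3)*(u^2 - 5*u + 6) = (u - 3)*(u + 3)*(u - 2)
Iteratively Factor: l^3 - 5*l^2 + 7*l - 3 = (l - 1)*(l^2 - 4*l + 3) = (l - 1)^2*(l - 3)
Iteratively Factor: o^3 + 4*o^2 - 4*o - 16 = (o + 4)*(o^2 - 4) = (o - 2)*(o + 4)*(o + 2)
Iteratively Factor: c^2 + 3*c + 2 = (c + 2)*(c + 1)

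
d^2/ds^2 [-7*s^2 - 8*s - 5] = -14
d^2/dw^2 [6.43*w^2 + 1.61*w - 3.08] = 12.8600000000000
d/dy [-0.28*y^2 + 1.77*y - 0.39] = 1.77 - 0.56*y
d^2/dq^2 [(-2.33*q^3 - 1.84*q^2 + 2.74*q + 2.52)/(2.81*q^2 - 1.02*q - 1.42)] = (7.105427357601e-15*q^4 + 9.28041600000006*q^3 + 55.088592*q^2 - 5.92732800000001*q + 9.99664)/(22.188041*q^6 - 24.162066*q^5 - 24.866814*q^4 + 23.358816*q^3 + 12.566148*q^2 - 6.170184*q - 2.863288)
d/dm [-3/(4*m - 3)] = 12/(4*m - 3)^2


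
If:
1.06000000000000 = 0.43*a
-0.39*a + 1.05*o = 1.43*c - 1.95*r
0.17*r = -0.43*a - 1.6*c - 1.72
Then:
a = 2.47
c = -0.10625*r - 1.7375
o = -2.00184523809524*r - 1.45069490586932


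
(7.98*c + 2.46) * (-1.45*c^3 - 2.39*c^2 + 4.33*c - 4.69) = -11.571*c^4 - 22.6392*c^3 + 28.674*c^2 - 26.7744*c - 11.5374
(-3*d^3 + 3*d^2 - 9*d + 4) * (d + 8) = -3*d^4 - 21*d^3 + 15*d^2 - 68*d + 32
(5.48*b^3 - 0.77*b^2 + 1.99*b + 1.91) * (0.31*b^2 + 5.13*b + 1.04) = 1.6988*b^5 + 27.8737*b^4 + 2.366*b^3 + 10.0*b^2 + 11.8679*b + 1.9864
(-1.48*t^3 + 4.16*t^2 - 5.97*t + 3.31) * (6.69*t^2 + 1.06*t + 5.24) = -9.9012*t^5 + 26.2616*t^4 - 43.2849*t^3 + 37.6141*t^2 - 27.7742*t + 17.3444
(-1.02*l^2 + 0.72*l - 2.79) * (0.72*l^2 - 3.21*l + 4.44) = -0.7344*l^4 + 3.7926*l^3 - 8.8488*l^2 + 12.1527*l - 12.3876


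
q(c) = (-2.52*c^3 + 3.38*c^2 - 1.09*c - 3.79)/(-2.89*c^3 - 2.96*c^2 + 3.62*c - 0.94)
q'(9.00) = 0.02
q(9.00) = 0.68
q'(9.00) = 0.02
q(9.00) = 0.68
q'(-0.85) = 2.67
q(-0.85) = -0.26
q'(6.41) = 0.03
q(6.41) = 0.62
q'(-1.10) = 3.88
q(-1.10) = -1.04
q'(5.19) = 0.04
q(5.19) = 0.58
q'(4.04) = 0.05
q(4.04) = 0.53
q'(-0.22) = 6.02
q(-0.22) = 1.82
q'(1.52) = -0.40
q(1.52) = 0.52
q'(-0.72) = 2.53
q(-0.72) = 0.08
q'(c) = (-7.56*c^2 + 6.76*c - 1.09)/(-2.89*c^3 - 2.96*c^2 + 3.62*c - 0.94) + (8.67*c^2 + 5.92*c - 3.62)*(-2.52*c^3 + 3.38*c^2 - 1.09*c - 3.79)/(-2.89*c^3 - 2.96*c^2 + 3.62*c - 0.94)^2 = (17.2274*c^4 - 24.545*c^3 - 16.7437*c^2 - 28.7912*c + 14.7444)/(8.3521*c^6 + 17.1088*c^5 - 12.162*c^4 - 15.9972*c^3 + 18.6692*c^2 - 6.8056*c + 0.8836)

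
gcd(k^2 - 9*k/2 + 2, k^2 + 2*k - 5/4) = k - 1/2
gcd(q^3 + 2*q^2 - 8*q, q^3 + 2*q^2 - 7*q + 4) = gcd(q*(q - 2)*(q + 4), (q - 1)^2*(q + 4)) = q + 4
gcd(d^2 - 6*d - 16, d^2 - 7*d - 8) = d - 8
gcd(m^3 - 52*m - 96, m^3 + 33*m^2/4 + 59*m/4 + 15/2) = m + 6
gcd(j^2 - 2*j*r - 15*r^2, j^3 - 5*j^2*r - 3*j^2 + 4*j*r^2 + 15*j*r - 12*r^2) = 1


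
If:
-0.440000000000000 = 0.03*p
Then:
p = -14.67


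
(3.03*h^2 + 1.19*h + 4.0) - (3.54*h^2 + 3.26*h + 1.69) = -0.51*h^2 - 2.07*h + 2.31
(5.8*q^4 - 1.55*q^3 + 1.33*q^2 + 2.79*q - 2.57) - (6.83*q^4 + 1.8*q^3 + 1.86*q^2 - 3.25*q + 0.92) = -1.03*q^4 - 3.35*q^3 - 0.53*q^2 + 6.04*q - 3.49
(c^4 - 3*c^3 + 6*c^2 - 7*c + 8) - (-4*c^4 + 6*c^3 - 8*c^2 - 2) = 5*c^4 - 9*c^3 + 14*c^2 - 7*c + 10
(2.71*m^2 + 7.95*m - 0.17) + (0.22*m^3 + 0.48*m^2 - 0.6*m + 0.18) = 0.22*m^3 + 3.19*m^2 + 7.35*m + 0.00999999999999998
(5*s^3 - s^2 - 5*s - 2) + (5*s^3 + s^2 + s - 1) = 10*s^3 - 4*s - 3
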